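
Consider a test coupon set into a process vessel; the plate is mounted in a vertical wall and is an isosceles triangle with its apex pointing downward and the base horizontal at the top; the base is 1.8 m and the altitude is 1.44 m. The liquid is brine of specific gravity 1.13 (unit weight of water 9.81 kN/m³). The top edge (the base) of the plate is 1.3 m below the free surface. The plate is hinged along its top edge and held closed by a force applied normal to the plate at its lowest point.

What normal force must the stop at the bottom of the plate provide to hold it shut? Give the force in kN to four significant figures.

P ≈ 9.673 kN

γ = 1.13 × 9.81 = 11.0853 kN/m³.
With the apex down, the centroid sits h/3 = 1.44/3 = 0.48 m below the base (the top edge), so the centroid depth is h_c = 1.3 + 0.48 = 1.78 m.
A = ½ × 1.8 × 1.44 = 1.296 m².
Resultant F = γ·h_c·A = 11.0853 × 1.78 × 1.296 = 25.5725 kN.
I_c = b·h³/36 = 1.8 × 1.44³/36 = 0.149299 m⁴.
Centre of pressure: y_p = y_c + I_c/(y_c·A) = 1.78 + 0.149299/(1.78 × 1.296) = 1.78 + 0.064719 = 1.84472 m along the plane.
The resultant acts 0.48 + 0.064719 = 0.544719 m (along the plate) below the hinge at the top edge, so the moment about the hinge is M = F × 0.544719 = 25.5725 × 0.544719 = 13.9298 kN·m.
A normal force at the bottom, 1.44 m from the hinge, must supply this moment: P = 13.9298/1.44 = 9.67347 kN.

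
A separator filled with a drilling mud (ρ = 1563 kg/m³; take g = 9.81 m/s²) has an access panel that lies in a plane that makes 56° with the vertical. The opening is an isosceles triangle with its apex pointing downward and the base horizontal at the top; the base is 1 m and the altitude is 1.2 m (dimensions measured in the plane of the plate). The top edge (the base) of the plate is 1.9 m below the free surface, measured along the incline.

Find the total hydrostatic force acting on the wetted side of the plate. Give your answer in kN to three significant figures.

F ≈ 11.8 kN

γ = ρg = 1563 × 9.81 / 1000 = 15.33303 kN/m³.
The plate makes 56° with the vertical, i.e. θ = 90° − 56° = 34° to the horizontal. Measuring y along the incline from the free-surface line, vertical depth h = y·sinθ with sinθ = 0.559193.
With the apex down, the centroid sits h/3 = 1.2/3 = 0.4 m below the base (the top edge), so y_c = 1.9 + 0.4 = 2.3 m and h_c = 2.3 × 0.559193 = 1.28614 m.
A = ½ × 1 × 1.2 = 0.6 m².
Resultant F = γ·h_c·A = 15.33303 × 1.28614 × 0.6 = 11.8323 kN.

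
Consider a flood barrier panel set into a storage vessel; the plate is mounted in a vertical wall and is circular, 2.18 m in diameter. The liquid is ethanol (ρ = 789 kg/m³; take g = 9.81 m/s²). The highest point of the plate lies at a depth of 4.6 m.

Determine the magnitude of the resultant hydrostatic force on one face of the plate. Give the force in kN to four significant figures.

F ≈ 164.4 kN

γ = ρg = 789 × 9.81 / 1000 = 7.74009 kN/m³.
The centroid is at the centre, 1.09 m below the top of the plate, so the centroid depth is h_c = 4.6 + 1.09 = 5.69 m.
A = π(1.09)² = 3.73253 m².
Resultant F = γ·h_c·A = 7.74009 × 5.69 × 3.73253 = 164.385 kN.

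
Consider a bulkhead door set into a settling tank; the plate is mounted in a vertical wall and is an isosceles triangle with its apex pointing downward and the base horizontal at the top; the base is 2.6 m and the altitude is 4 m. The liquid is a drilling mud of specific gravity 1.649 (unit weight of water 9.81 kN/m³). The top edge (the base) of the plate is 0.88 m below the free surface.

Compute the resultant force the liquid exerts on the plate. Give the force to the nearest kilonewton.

F ≈ 186 kN

γ = 1.649 × 9.81 = 16.17669 kN/m³.
With the apex down, the centroid sits h/3 = 4/3 = 1.33333 m below the base (the top edge), so the centroid depth is h_c = 0.88 + 1.33333 = 2.21333 m.
A = ½ × 2.6 × 4 = 5.2 m².
Resultant F = γ·h_c·A = 16.17669 × 2.21333 × 5.2 = 186.183 kN.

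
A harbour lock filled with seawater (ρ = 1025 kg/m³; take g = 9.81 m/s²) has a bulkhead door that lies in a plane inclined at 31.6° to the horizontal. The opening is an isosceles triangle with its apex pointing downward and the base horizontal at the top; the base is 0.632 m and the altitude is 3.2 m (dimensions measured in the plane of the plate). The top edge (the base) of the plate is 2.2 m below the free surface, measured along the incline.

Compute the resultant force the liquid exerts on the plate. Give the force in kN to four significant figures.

γ = ρg = 1025 × 9.81 / 1000 = 10.05525 kN/m³.
Let θ = 31.6° be the plate's angle to the horizontal; measure y along the incline from where the plane meets the free surface. Vertical depth h = y·sinθ with sinθ = 0.523986.
With the apex down, the centroid sits h/3 = 3.2/3 = 1.06667 m below the base (the top edge), so y_c = 2.2 + 1.06667 = 3.26667 m and h_c = 3.26667 × 0.523986 = 1.71169 m.
A = ½ × 0.632 × 3.2 = 1.0112 m².
Resultant F = γ·h_c·A = 10.05525 × 1.71169 × 1.0112 = 17.4042 kN.

F ≈ 17.40 kN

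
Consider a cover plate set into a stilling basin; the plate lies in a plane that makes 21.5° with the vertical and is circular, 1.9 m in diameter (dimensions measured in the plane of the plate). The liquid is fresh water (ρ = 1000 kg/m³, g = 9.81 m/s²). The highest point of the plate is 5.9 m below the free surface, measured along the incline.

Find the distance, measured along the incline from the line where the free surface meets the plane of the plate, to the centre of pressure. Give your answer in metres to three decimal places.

y_p = 6.883 m

γ = ρg = 1000 × 9.81 = 9810 N/m³ = 9.81 kN/m³.
The plate makes 21.5° with the vertical, i.e. θ = 90° − 21.5° = 68.5° to the horizontal. Measuring y along the incline from the free-surface line, vertical depth h = y·sinθ with sinθ = 0.930418.
The centroid is at the centre, 0.95 m below the top of the plate, so y_c = 5.9 + 0.95 = 6.85 m and h_c = 6.85 × 0.930418 = 6.37336 m.
A = π(0.95)² = 2.83529 m².
Resultant F = γ·h_c·A = 9.81 × 6.37336 × 2.83529 = 177.27 kN.
I_c = πr⁴/4 = π × 0.95⁴/4 = 0.639712 m⁴.
Centre of pressure: y_p = y_c + I_c/(y_c·A) = 6.85 + 0.639712/(6.85 × 2.83529) = 6.85 + 0.0329379 = 6.88294 m along the plane.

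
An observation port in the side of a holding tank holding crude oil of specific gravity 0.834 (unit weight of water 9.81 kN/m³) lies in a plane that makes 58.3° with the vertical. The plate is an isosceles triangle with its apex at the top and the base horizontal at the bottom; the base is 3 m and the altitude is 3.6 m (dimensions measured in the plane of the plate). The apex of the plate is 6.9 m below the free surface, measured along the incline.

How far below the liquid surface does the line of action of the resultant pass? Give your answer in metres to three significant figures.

γ = 0.834 × 9.81 = 8.18154 kN/m³.
The plate makes 58.3° with the vertical, i.e. θ = 90° − 58.3° = 31.7° to the horizontal. Measuring y along the incline from the free-surface line, vertical depth h = y·sinθ with sinθ = 0.525472.
With the apex up, the centroid sits 2h/3 = 2 × 3.6/3 = 2.4 m below the apex, so y_c = 6.9 + 2.4 = 9.3 m and h_c = 9.3 × 0.525472 = 4.88689 m.
A = ½ × 3 × 3.6 = 5.4 m².
Resultant F = γ·h_c·A = 8.18154 × 4.88689 × 5.4 = 215.904 kN.
I_c = b·h³/36 = 3 × 3.6³/36 = 3.888 m⁴.
Centre of pressure: y_p = y_c + I_c/(y_c·A) = 9.3 + 3.888/(9.3 × 5.4) = 9.3 + 0.0774194 = 9.37742 m along the plane.
Vertically, h_p = y_p·sinθ = 9.37742 × 0.525472 = 4.92757 m.

h_p = 4.93 m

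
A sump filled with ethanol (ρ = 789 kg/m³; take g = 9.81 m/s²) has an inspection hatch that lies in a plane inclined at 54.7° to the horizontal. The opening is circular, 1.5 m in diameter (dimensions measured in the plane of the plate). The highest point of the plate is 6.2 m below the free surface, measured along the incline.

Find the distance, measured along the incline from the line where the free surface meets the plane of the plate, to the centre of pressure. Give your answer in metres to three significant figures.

y_p = 6.97 m

γ = ρg = 789 × 9.81 / 1000 = 7.74009 kN/m³.
Let θ = 54.7° be the plate's angle to the horizontal; measure y along the incline from where the plane meets the free surface. Vertical depth h = y·sinθ with sinθ = 0.816138.
The centroid is at the centre, 0.75 m below the top of the plate, so y_c = 6.2 + 0.75 = 6.95 m and h_c = 6.95 × 0.816138 = 5.67216 m.
A = π(0.75)² = 1.76715 m².
Resultant F = γ·h_c·A = 7.74009 × 5.67216 × 1.76715 = 77.5832 kN.
I_c = πr⁴/4 = π × 0.75⁴/4 = 0.248505 m⁴.
Centre of pressure: y_p = y_c + I_c/(y_c·A) = 6.95 + 0.248505/(6.95 × 1.76715) = 6.95 + 0.0202338 = 6.97023 m along the plane.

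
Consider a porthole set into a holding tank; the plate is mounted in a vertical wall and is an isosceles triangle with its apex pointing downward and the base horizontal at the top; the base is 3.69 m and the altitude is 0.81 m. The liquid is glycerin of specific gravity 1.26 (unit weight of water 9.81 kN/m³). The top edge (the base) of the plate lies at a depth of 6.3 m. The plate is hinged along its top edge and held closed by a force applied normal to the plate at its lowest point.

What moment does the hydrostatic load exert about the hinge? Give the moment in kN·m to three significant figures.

γ = 1.26 × 9.81 = 12.3606 kN/m³.
With the apex down, the centroid sits h/3 = 0.81/3 = 0.27 m below the base (the top edge), so the centroid depth is h_c = 6.3 + 0.27 = 6.57 m.
A = ½ × 3.69 × 0.81 = 1.49445 m².
Resultant F = γ·h_c·A = 12.3606 × 6.57 × 1.49445 = 121.363 kN.
I_c = b·h³/36 = 3.69 × 0.81³/36 = 0.0544727 m⁴.
Centre of pressure: y_p = y_c + I_c/(y_c·A) = 6.57 + 0.0544727/(6.57 × 1.49445) = 6.57 + 0.00554794 = 6.57555 m along the plane.
The resultant acts 0.27 + 0.00554794 = 0.275548 m (along the plate) below the hinge at the top edge, so the moment about the hinge is M = F × 0.275548 = 121.363 × 0.275548 = 33.4413 kN·m.

M ≈ 33.4 kN·m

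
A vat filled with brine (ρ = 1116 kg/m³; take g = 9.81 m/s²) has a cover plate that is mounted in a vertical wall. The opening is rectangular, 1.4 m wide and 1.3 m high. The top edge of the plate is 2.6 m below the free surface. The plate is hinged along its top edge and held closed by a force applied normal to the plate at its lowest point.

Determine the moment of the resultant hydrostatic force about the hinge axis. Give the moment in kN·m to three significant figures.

M ≈ 44.9 kN·m

γ = ρg = 1116 × 9.81 / 1000 = 10.94796 kN/m³.
The centroid lies 1.3/2 = 0.65 m below the top edge, so the centroid depth is h_c = 2.6 + 0.65 = 3.25 m.
A = 1.4 × 1.3 = 1.82 m².
Resultant F = γ·h_c·A = 10.94796 × 3.25 × 1.82 = 64.7572 kN.
I_c = b·h³/12 = 1.4 × 1.3³/12 = 0.256317 m⁴.
Centre of pressure: y_p = y_c + I_c/(y_c·A) = 3.25 + 0.256317/(3.25 × 1.82) = 3.25 + 0.0433334 = 3.29333 m along the plane.
The resultant acts 0.65 + 0.0433334 = 0.693333 m (along the plate) below the hinge at the top edge, so the moment about the hinge is M = F × 0.693333 = 64.7572 × 0.693333 = 44.8983 kN·m.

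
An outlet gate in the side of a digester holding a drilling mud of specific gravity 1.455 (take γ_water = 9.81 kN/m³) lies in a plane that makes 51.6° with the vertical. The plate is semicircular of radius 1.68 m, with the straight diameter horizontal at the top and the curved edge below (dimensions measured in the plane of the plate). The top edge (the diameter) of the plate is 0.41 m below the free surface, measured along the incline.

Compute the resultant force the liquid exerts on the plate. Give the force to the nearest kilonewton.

γ = 1.455 × 9.81 = 14.27355 kN/m³.
The plate makes 51.6° with the vertical, i.e. θ = 90° − 51.6° = 38.4° to the horizontal. Measuring y along the incline from the free-surface line, vertical depth h = y·sinθ with sinθ = 0.621148.
The centroid of a semicircle lies 4r/(3π) = 0.713014 m from the diameter, here below the top edge, so y_c = 0.41 + 0.713014 = 1.12301 m and h_c = 1.12301 × 0.621148 = 0.697555 m.
A = πr²/2 = π × 1.68²/2 = 4.43342 m².
Resultant F = γ·h_c·A = 14.27355 × 0.697555 × 4.43342 = 44.1417 kN.

F ≈ 44 kN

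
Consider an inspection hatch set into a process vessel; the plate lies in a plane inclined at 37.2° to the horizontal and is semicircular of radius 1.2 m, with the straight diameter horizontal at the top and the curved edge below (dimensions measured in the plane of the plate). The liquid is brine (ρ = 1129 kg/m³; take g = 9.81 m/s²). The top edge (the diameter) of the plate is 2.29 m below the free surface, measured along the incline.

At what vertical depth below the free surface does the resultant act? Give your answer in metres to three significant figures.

γ = ρg = 1129 × 9.81 / 1000 = 11.07549 kN/m³.
Let θ = 37.2° be the plate's angle to the horizontal; measure y along the incline from where the plane meets the free surface. Vertical depth h = y·sinθ with sinθ = 0.604599.
The centroid of a semicircle lies 4r/(3π) = 0.509296 m from the diameter, here below the top edge, so y_c = 2.29 + 0.509296 = 2.7993 m and h_c = 2.7993 × 0.604599 = 1.69245 m.
A = πr²/2 = π × 1.2²/2 = 2.26195 m².
Resultant F = γ·h_c·A = 11.07549 × 1.69245 × 2.26195 = 42.3996 kN.
I_c = (π/8 − 8/(9π))·r⁴ = 0.109757 × 1.2⁴ = 0.227592 m⁴.
Centre of pressure: y_p = y_c + I_c/(y_c·A) = 2.7993 + 0.227592/(2.7993 × 2.26195) = 2.7993 + 0.0359438 = 2.83524 m along the plane.
Vertically, h_p = y_p·sinθ = 2.83524 × 0.604599 = 1.71418 m.

h_p = 1.71 m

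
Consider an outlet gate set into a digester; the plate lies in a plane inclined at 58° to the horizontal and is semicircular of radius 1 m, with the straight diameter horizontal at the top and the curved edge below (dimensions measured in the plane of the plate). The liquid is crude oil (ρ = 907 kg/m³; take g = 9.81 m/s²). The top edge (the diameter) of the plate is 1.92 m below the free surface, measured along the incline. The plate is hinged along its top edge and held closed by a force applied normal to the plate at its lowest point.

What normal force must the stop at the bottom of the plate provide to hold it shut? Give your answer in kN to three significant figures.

γ = ρg = 907 × 9.81 / 1000 = 8.89767 kN/m³.
Let θ = 58° be the plate's angle to the horizontal; measure y along the incline from where the plane meets the free surface. Vertical depth h = y·sinθ with sinθ = 0.848048.
The centroid of a semicircle lies 4r/(3π) = 0.424413 m from the diameter, here below the top edge, so y_c = 1.92 + 0.424413 = 2.34441 m and h_c = 2.34441 × 0.848048 = 1.98817 m.
A = πr²/2 = π × 1²/2 = 1.5708 m².
Resultant F = γ·h_c·A = 8.89767 × 1.98817 × 1.5708 = 27.7876 kN.
I_c = (π/8 − 8/(9π))·r⁴ = 0.109757 × 1⁴ = 0.109757 m⁴.
Centre of pressure: y_p = y_c + I_c/(y_c·A) = 2.34441 + 0.109757/(2.34441 × 1.5708) = 2.34441 + 0.0298042 = 2.37421 m along the plane.
The resultant acts 0.424413 + 0.0298042 = 0.454217 m (along the plate) below the hinge at the top edge, so the moment about the hinge is M = F × 0.454217 = 27.7876 × 0.454217 = 12.6216 kN·m.
A normal force at the bottom, 1 m from the hinge, must supply this moment: P = 12.6216/1 = 12.6216 kN.

P ≈ 12.6 kN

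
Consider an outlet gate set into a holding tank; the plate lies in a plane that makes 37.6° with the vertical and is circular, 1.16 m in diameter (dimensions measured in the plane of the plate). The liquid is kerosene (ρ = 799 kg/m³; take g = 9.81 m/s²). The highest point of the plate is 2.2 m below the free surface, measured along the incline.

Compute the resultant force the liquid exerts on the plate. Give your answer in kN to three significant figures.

γ = ρg = 799 × 9.81 / 1000 = 7.83819 kN/m³.
The plate makes 37.6° with the vertical, i.e. θ = 90° − 37.6° = 52.4° to the horizontal. Measuring y along the incline from the free-surface line, vertical depth h = y·sinθ with sinθ = 0.792290.
The centroid is at the centre, 0.58 m below the top of the plate, so y_c = 2.2 + 0.58 = 2.78 m and h_c = 2.78 × 0.792290 = 2.20257 m.
A = π(0.58)² = 1.05683 m².
Resultant F = γ·h_c·A = 7.83819 × 2.20257 × 1.05683 = 18.2453 kN.

F ≈ 18.2 kN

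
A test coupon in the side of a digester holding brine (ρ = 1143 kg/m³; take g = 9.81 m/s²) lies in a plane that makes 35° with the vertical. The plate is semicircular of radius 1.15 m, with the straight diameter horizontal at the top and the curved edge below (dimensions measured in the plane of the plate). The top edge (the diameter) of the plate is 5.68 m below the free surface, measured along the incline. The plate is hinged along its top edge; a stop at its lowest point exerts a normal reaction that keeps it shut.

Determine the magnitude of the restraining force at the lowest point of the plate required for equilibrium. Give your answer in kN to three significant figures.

P ≈ 51.5 kN

γ = ρg = 1143 × 9.81 / 1000 = 11.21283 kN/m³.
The plate makes 35° with the vertical, i.e. θ = 90° − 35° = 55° to the horizontal. Measuring y along the incline from the free-surface line, vertical depth h = y·sinθ with sinθ = 0.819152.
The centroid of a semicircle lies 4r/(3π) = 0.488075 m from the diameter, here below the top edge, so y_c = 5.68 + 0.488075 = 6.16807 m and h_c = 6.16807 × 0.819152 = 5.05259 m.
A = πr²/2 = π × 1.15²/2 = 2.07738 m².
Resultant F = γ·h_c·A = 11.21283 × 5.05259 × 2.07738 = 117.692 kN.
I_c = (π/8 − 8/(9π))·r⁴ = 0.109757 × 1.15⁴ = 0.191966 m⁴.
Centre of pressure: y_p = y_c + I_c/(y_c·A) = 6.16807 + 0.191966/(6.16807 × 2.07738) = 6.16807 + 0.0149816 = 6.18305 m along the plane.
The resultant acts 0.488075 + 0.0149816 = 0.503057 m (along the plate) below the hinge at the top edge, so the moment about the hinge is M = F × 0.503057 = 117.692 × 0.503057 = 59.2058 kN·m.
A normal force at the bottom, 1.15 m from the hinge, must supply this moment: P = 59.2058/1.15 = 51.4833 kN.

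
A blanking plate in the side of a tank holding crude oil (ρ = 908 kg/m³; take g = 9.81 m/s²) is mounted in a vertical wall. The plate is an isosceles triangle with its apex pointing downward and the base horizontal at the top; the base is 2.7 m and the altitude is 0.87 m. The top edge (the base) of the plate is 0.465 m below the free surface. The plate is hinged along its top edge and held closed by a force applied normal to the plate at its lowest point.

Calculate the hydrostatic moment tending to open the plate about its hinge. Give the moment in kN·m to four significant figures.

γ = ρg = 908 × 9.81 / 1000 = 8.90748 kN/m³.
With the apex down, the centroid sits h/3 = 0.87/3 = 0.29 m below the base (the top edge), so the centroid depth is h_c = 0.465 + 0.29 = 0.755 m.
A = ½ × 2.7 × 0.87 = 1.1745 m².
Resultant F = γ·h_c·A = 8.90748 × 0.755 × 1.1745 = 7.89869 kN.
I_c = b·h³/36 = 2.7 × 0.87³/36 = 0.0493877 m⁴.
Centre of pressure: y_p = y_c + I_c/(y_c·A) = 0.755 + 0.0493877/(0.755 × 1.1745) = 0.755 + 0.0556953 = 0.810695 m along the plane.
The resultant acts 0.29 + 0.0556953 = 0.345695 m (along the plate) below the hinge at the top edge, so the moment about the hinge is M = F × 0.345695 = 7.89869 × 0.345695 = 2.73054 kN·m.

M ≈ 2.731 kN·m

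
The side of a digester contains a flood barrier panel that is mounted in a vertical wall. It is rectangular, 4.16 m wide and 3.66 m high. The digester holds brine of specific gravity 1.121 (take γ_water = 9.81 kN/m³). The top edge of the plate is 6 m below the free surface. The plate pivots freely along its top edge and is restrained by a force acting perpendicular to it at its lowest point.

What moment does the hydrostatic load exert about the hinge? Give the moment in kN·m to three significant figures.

γ = 1.121 × 9.81 = 10.99701 kN/m³.
The centroid lies 3.66/2 = 1.83 m below the top edge, so the centroid depth is h_c = 6 + 1.83 = 7.83 m.
A = 4.16 × 3.66 = 15.2256 m².
Resultant F = γ·h_c·A = 10.99701 × 7.83 × 15.2256 = 1311.02 kN.
I_c = b·h³/12 = 4.16 × 3.66³/12 = 16.9963 m⁴.
Centre of pressure: y_p = y_c + I_c/(y_c·A) = 7.83 + 16.9963/(7.83 × 15.2256) = 7.83 + 0.142567 = 7.97257 m along the plane.
The resultant acts 1.83 + 0.142567 = 1.97257 m (along the plate) below the hinge at the top edge, so the moment about the hinge is M = F × 1.97257 = 1311.02 × 1.97257 = 2586.08 kN·m.

M ≈ 2590 kN·m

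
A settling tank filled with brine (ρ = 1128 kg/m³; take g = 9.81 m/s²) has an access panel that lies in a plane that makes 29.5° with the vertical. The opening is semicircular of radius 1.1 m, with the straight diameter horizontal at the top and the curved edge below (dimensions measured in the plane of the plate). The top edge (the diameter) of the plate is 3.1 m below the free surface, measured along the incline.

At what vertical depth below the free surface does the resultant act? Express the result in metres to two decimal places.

γ = ρg = 1128 × 9.81 / 1000 = 11.06568 kN/m³.
The plate makes 29.5° with the vertical, i.e. θ = 90° − 29.5° = 60.5° to the horizontal. Measuring y along the incline from the free-surface line, vertical depth h = y·sinθ with sinθ = 0.870356.
The centroid of a semicircle lies 4r/(3π) = 0.466854 m from the diameter, here below the top edge, so y_c = 3.1 + 0.466854 = 3.56685 m and h_c = 3.56685 × 0.870356 = 3.10443 m.
A = πr²/2 = π × 1.1²/2 = 1.90066 m².
Resultant F = γ·h_c·A = 11.06568 × 3.10443 × 1.90066 = 65.2927 kN.
I_c = (π/8 − 8/(9π))·r⁴ = 0.109757 × 1.1⁴ = 0.160695 m⁴.
Centre of pressure: y_p = y_c + I_c/(y_c·A) = 3.56685 + 0.160695/(3.56685 × 1.90066) = 3.56685 + 0.0237035 = 3.59055 m along the plane.
Vertically, h_p = y_p·sinθ = 3.59055 × 0.870356 = 3.12506 m.

h_p = 3.13 m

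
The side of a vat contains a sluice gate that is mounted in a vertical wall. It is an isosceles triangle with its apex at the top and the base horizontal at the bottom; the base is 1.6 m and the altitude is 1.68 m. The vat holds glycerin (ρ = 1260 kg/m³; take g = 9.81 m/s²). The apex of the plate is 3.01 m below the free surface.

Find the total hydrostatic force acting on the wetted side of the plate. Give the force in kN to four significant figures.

F ≈ 68.61 kN

γ = ρg = 1260 × 9.81 / 1000 = 12.3606 kN/m³.
With the apex up, the centroid sits 2h/3 = 2 × 1.68/3 = 1.12 m below the apex, so the centroid depth is h_c = 3.01 + 1.12 = 4.13 m.
A = ½ × 1.6 × 1.68 = 1.344 m².
Resultant F = γ·h_c·A = 12.3606 × 4.13 × 1.344 = 68.6102 kN.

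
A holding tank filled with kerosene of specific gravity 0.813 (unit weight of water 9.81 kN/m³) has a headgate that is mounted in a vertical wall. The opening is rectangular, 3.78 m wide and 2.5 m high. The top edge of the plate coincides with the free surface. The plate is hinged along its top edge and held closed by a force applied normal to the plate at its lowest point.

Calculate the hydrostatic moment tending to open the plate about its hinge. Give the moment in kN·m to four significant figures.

M ≈ 157.0 kN·m

γ = 0.813 × 9.81 = 7.97553 kN/m³.
The centroid lies 2.5/2 = 1.25 m below the top edge, so the centroid depth is h_c = 1.25 m.
A = 3.78 × 2.5 = 9.45 m².
Resultant F = γ·h_c·A = 7.97553 × 1.25 × 9.45 = 94.2109 kN.
I_c = b·h³/12 = 3.78 × 2.5³/12 = 4.92188 m⁴.
Centre of pressure: y_p = y_c + I_c/(y_c·A) = 1.25 + 4.92188/(1.25 × 9.45) = 1.25 + 0.416667 = 1.66667 m along the plane.
The resultant acts 1.25 + 0.416667 = 1.66667 m (along the plate) below the hinge at the top edge, so the moment about the hinge is M = F × 1.66667 = 94.2109 × 1.66667 = 157.018 kN·m.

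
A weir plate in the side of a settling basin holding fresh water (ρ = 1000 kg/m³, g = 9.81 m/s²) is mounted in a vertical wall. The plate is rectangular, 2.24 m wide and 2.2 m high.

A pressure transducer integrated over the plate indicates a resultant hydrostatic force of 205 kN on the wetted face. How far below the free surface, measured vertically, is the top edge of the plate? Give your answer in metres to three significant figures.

d_top ≈ 3.14 m

γ = ρg = 1000 × 9.81 = 9810 N/m³ = 9.81 kN/m³.
A = 2.24 × 2.2 = 4.928 m².
From F = γ·h_c·A, the centroid depth is h_c = 205/(9.81 × 4.928) = 4.24047 m.
The centroid lies 2.2/2 = 1.1 m below the top edge, so the top edge sits at h_top = 4.24047 − 1.1 = 3.14047 m below the surface.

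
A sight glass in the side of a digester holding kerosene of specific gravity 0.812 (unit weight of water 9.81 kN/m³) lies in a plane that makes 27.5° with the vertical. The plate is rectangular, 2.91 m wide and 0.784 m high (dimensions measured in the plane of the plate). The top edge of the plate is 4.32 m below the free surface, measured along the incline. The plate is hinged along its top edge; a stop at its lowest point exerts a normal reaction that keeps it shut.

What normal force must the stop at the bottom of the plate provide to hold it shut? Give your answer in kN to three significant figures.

P ≈ 39.0 kN

γ = 0.812 × 9.81 = 7.96572 kN/m³.
The plate makes 27.5° with the vertical, i.e. θ = 90° − 27.5° = 62.5° to the horizontal. Measuring y along the incline from the free-surface line, vertical depth h = y·sinθ with sinθ = 0.887011.
The centroid lies 0.784/2 = 0.392 m below the top edge, so y_c = 4.32 + 0.392 = 4.712 m and h_c = 4.712 × 0.887011 = 4.1796 m.
A = 2.91 × 0.784 = 2.28144 m².
Resultant F = γ·h_c·A = 7.96572 × 4.1796 × 2.28144 = 75.9572 kN.
I_c = b·h³/12 = 2.91 × 0.784³/12 = 0.116858 m⁴.
Centre of pressure: y_p = y_c + I_c/(y_c·A) = 4.712 + 0.116858/(4.712 × 2.28144) = 4.712 + 0.0108704 = 4.72287 m along the plane.
The resultant acts 0.392 + 0.0108704 = 0.40287 m (along the plate) below the hinge at the top edge, so the moment about the hinge is M = F × 0.40287 = 75.9572 × 0.40287 = 30.6009 kN·m.
A normal force at the bottom, 0.784 m from the hinge, must supply this moment: P = 30.6009/0.784 = 39.0318 kN.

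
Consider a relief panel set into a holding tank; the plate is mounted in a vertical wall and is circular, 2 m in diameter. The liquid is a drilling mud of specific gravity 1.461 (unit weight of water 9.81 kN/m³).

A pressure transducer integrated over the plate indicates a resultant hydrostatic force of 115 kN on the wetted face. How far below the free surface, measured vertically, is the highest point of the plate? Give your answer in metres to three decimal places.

γ = 1.461 × 9.81 = 14.33241 kN/m³.
A = π(1)² = 3.14159 m².
From F = γ·h_c·A, the centroid depth is h_c = 115/(14.33241 × 3.14159) = 2.55405 m.
The centroid is at the centre, 1 m below the top of the plate, so the highest point sits at h_top = 2.55405 − 1 = 1.55405 m below the surface.

d_top ≈ 1.554 m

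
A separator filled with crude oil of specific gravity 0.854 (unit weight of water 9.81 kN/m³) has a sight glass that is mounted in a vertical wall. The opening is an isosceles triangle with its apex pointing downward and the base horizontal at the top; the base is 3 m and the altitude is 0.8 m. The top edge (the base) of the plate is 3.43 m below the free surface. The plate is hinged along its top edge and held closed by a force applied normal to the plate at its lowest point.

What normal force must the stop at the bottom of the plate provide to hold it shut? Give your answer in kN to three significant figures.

P ≈ 12.8 kN

γ = 0.854 × 9.81 = 8.37774 kN/m³.
With the apex down, the centroid sits h/3 = 0.8/3 = 0.266667 m below the base (the top edge), so the centroid depth is h_c = 3.43 + 0.266667 = 3.69667 m.
A = ½ × 3 × 0.8 = 1.2 m².
Resultant F = γ·h_c·A = 8.37774 × 3.69667 × 1.2 = 37.1637 kN.
I_c = b·h³/36 = 3 × 0.8³/36 = 0.0426667 m⁴.
Centre of pressure: y_p = y_c + I_c/(y_c·A) = 3.69667 + 0.0426667/(3.69667 × 1.2) = 3.69667 + 0.00961827 = 3.70629 m along the plane.
The resultant acts 0.266667 + 0.00961827 = 0.276285 m (along the plate) below the hinge at the top edge, so the moment about the hinge is M = F × 0.276285 = 37.1637 × 0.276285 = 10.2678 kN·m.
A normal force at the bottom, 0.8 m from the hinge, must supply this moment: P = 10.2678/0.8 = 12.8347 kN.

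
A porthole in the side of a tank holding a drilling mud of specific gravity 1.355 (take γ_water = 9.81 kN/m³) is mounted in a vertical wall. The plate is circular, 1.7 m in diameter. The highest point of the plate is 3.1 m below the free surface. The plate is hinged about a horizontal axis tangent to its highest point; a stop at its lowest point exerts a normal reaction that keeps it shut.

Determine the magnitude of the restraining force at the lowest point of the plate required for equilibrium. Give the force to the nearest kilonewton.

P ≈ 63 kN

γ = 1.355 × 9.81 = 13.29255 kN/m³.
The centroid is at the centre, 0.85 m below the top of the plate, so the centroid depth is h_c = 3.1 + 0.85 = 3.95 m.
A = π(0.85)² = 2.2698 m².
Resultant F = γ·h_c·A = 13.29255 × 3.95 × 2.2698 = 119.177 kN.
I_c = πr⁴/4 = π × 0.85⁴/4 = 0.409983 m⁴.
Centre of pressure: y_p = y_c + I_c/(y_c·A) = 3.95 + 0.409983/(3.95 × 2.2698) = 3.95 + 0.0457279 = 3.99573 m along the plane.
The resultant acts 0.85 + 0.0457279 = 0.895728 m (along the plate) below the hinge at the top edge, so the moment about the hinge is M = F × 0.895728 = 119.177 × 0.895728 = 106.75 kN·m.
A normal force at the bottom, 1.7 m from the hinge, must supply this moment: P = 106.75/1.7 = 62.7941 kN.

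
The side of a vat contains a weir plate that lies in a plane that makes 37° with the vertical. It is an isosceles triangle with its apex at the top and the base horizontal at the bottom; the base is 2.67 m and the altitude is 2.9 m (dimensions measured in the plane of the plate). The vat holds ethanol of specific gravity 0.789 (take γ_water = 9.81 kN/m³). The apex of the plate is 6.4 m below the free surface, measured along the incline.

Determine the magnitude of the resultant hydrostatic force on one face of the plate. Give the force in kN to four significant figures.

γ = 0.789 × 9.81 = 7.74009 kN/m³.
The plate makes 37° with the vertical, i.e. θ = 90° − 37° = 53° to the horizontal. Measuring y along the incline from the free-surface line, vertical depth h = y·sinθ with sinθ = 0.798636.
With the apex up, the centroid sits 2h/3 = 2 × 2.9/3 = 1.93333 m below the apex, so y_c = 6.4 + 1.93333 = 8.33333 m and h_c = 8.33333 × 0.798636 = 6.6553 m.
A = ½ × 2.67 × 2.9 = 3.8715 m².
Resultant F = γ·h_c·A = 7.74009 × 6.6553 × 3.8715 = 199.431 kN.

F ≈ 199.4 kN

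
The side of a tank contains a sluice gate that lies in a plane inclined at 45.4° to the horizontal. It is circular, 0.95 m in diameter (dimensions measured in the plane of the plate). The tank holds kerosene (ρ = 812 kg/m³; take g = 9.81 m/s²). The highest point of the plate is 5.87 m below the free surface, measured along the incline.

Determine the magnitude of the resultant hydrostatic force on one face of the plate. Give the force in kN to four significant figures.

γ = ρg = 812 × 9.81 / 1000 = 7.96572 kN/m³.
Let θ = 45.4° be the plate's angle to the horizontal; measure y along the incline from where the plane meets the free surface. Vertical depth h = y·sinθ with sinθ = 0.712026.
The centroid is at the centre, 0.475 m below the top of the plate, so y_c = 5.87 + 0.475 = 6.345 m and h_c = 6.345 × 0.712026 = 4.5178 m.
A = π(0.475)² = 0.708822 m².
Resultant F = γ·h_c·A = 7.96572 × 4.5178 × 0.708822 = 25.5088 kN.

F ≈ 25.51 kN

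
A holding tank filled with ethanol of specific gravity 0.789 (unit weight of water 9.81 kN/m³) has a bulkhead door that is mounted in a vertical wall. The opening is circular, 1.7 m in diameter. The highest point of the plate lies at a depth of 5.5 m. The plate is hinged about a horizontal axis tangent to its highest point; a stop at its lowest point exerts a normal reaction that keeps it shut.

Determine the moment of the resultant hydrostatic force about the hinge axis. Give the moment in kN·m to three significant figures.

γ = 0.789 × 9.81 = 7.74009 kN/m³.
The centroid is at the centre, 0.85 m below the top of the plate, so the centroid depth is h_c = 5.5 + 0.85 = 6.35 m.
A = π(0.85)² = 2.2698 m².
Resultant F = γ·h_c·A = 7.74009 × 6.35 × 2.2698 = 111.56 kN.
I_c = πr⁴/4 = π × 0.85⁴/4 = 0.409983 m⁴.
Centre of pressure: y_p = y_c + I_c/(y_c·A) = 6.35 + 0.409983/(6.35 × 2.2698) = 6.35 + 0.0284449 = 6.37844 m along the plane.
The resultant acts 0.85 + 0.0284449 = 0.878445 m (along the plate) below the hinge at the top edge, so the moment about the hinge is M = F × 0.878445 = 111.56 × 0.878445 = 97.9993 kN·m.

M ≈ 98.0 kN·m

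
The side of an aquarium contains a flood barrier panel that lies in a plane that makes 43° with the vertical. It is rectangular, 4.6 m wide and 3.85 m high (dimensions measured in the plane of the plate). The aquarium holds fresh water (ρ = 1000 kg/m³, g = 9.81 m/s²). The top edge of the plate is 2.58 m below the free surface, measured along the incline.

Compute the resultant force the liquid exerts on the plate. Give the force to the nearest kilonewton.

γ = ρg = 1000 × 9.81 = 9810 N/m³ = 9.81 kN/m³.
The plate makes 43° with the vertical, i.e. θ = 90° − 43° = 47° to the horizontal. Measuring y along the incline from the free-surface line, vertical depth h = y·sinθ with sinθ = 0.731354.
The centroid lies 3.85/2 = 1.925 m below the top edge, so y_c = 2.58 + 1.925 = 4.505 m and h_c = 4.505 × 0.731354 = 3.29475 m.
A = 4.6 × 3.85 = 17.71 m².
Resultant F = γ·h_c·A = 9.81 × 3.29475 × 17.71 = 572.414 kN.

F ≈ 572 kN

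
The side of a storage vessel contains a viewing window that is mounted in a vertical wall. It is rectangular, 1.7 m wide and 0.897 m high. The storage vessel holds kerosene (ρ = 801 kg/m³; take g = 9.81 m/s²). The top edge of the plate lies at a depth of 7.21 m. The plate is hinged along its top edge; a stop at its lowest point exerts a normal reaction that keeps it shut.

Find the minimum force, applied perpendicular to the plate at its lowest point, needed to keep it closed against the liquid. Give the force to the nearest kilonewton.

γ = ρg = 801 × 9.81 / 1000 = 7.85781 kN/m³.
The centroid lies 0.897/2 = 0.4485 m below the top edge, so the centroid depth is h_c = 7.21 + 0.4485 = 7.6585 m.
A = 1.7 × 0.897 = 1.5249 m².
Resultant F = γ·h_c·A = 7.85781 × 7.6585 × 1.5249 = 91.767 kN.
I_c = b·h³/12 = 1.7 × 0.897³/12 = 0.102246 m⁴.
Centre of pressure: y_p = y_c + I_c/(y_c·A) = 7.6585 + 0.102246/(7.6585 × 1.5249) = 7.6585 + 0.0087551 = 7.66726 m along the plane.
The resultant acts 0.4485 + 0.0087551 = 0.457255 m (along the plate) below the hinge at the top edge, so the moment about the hinge is M = F × 0.457255 = 91.767 × 0.457255 = 41.9609 kN·m.
A normal force at the bottom, 0.897 m from the hinge, must supply this moment: P = 41.9609/0.897 = 46.7792 kN.

P ≈ 47 kN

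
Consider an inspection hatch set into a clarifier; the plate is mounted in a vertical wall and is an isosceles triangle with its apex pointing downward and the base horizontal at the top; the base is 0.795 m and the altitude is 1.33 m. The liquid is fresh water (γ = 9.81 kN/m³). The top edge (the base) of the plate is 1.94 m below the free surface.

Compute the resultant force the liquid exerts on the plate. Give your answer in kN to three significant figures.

F ≈ 12.4 kN

γ = 9.81 kN/m³.
With the apex down, the centroid sits h/3 = 1.33/3 = 0.443333 m below the base (the top edge), so the centroid depth is h_c = 1.94 + 0.443333 = 2.38333 m.
A = ½ × 0.795 × 1.33 = 0.528675 m².
Resultant F = γ·h_c·A = 9.81 × 2.38333 × 0.528675 = 12.3607 kN.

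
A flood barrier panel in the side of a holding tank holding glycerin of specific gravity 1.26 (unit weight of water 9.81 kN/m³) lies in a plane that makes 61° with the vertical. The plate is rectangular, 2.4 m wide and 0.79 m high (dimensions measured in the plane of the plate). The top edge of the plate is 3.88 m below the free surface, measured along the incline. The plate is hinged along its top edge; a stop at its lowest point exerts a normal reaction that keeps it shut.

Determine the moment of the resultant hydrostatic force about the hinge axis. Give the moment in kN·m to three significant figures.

γ = 1.26 × 9.81 = 12.3606 kN/m³.
The plate makes 61° with the vertical, i.e. θ = 90° − 61° = 29° to the horizontal. Measuring y along the incline from the free-surface line, vertical depth h = y·sinθ with sinθ = 0.484810.
The centroid lies 0.79/2 = 0.395 m below the top edge, so y_c = 3.88 + 0.395 = 4.275 m and h_c = 4.275 × 0.484810 = 2.07256 m.
A = 2.4 × 0.79 = 1.896 m².
Resultant F = γ·h_c·A = 12.3606 × 2.07256 × 1.896 = 48.5719 kN.
I_c = b·h³/12 = 2.4 × 0.79³/12 = 0.0986078 m⁴.
Centre of pressure: y_p = y_c + I_c/(y_c·A) = 4.275 + 0.0986078/(4.275 × 1.896) = 4.275 + 0.0121657 = 4.28717 m along the plane.
The resultant acts 0.395 + 0.0121657 = 0.407166 m (along the plate) below the hinge at the top edge, so the moment about the hinge is M = F × 0.407166 = 48.5719 × 0.407166 = 19.7768 kN·m.

M ≈ 19.8 kN·m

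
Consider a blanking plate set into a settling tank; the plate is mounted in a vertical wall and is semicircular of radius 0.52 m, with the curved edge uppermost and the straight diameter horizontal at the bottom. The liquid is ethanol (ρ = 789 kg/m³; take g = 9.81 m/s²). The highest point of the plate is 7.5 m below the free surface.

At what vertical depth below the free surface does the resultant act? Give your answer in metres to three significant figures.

γ = ρg = 789 × 9.81 / 1000 = 7.74009 kN/m³.
The centroid lies 4r/(3π) = 0.220695 m above the diameter, so r − 4r/(3π) = 0.52 − 0.220695 = 0.299305 m below the topmost point, so the centroid depth is h_c = 7.5 + 0.299305 = 7.79931 m.
A = πr²/2 = π × 0.52²/2 = 0.424743 m².
Resultant F = γ·h_c·A = 7.74009 × 7.79931 × 0.424743 = 25.6406 kN.
I_c = (π/8 − 8/(9π))·r⁴ = 0.109757 × 0.52⁴ = 0.00802501 m⁴.
Centre of pressure: y_p = y_c + I_c/(y_c·A) = 7.79931 + 0.00802501/(7.79931 × 0.424743) = 7.79931 + 0.0024225 = 7.80173 m along the plane.

h_p = 7.80 m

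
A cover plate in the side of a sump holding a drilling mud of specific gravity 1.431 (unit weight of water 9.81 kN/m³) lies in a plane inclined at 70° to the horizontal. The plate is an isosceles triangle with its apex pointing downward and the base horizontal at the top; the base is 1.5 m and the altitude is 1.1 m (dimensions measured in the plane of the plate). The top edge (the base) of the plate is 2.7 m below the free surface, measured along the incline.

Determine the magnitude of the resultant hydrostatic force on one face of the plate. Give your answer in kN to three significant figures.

γ = 1.431 × 9.81 = 14.03811 kN/m³.
Let θ = 70° be the plate's angle to the horizontal; measure y along the incline from where the plane meets the free surface. Vertical depth h = y·sinθ with sinθ = 0.939693.
With the apex down, the centroid sits h/3 = 1.1/3 = 0.366667 m below the base (the top edge), so y_c = 2.7 + 0.366667 = 3.06667 m and h_c = 3.06667 × 0.939693 = 2.88173 m.
A = ½ × 1.5 × 1.1 = 0.825 m².
Resultant F = γ·h_c·A = 14.03811 × 2.88173 × 0.825 = 33.3746 kN.

F ≈ 33.4 kN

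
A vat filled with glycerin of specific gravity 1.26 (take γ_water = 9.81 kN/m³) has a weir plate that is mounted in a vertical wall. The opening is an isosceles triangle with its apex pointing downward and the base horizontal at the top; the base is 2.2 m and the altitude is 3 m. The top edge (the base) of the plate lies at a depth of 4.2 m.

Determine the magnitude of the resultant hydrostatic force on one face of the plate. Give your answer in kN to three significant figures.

γ = 1.26 × 9.81 = 12.3606 kN/m³.
With the apex down, the centroid sits h/3 = 3/3 = 1 m below the base (the top edge), so the centroid depth is h_c = 4.2 + 1 = 5.2 m.
A = ½ × 2.2 × 3 = 3.3 m².
Resultant F = γ·h_c·A = 12.3606 × 5.2 × 3.3 = 212.108 kN.

F ≈ 212 kN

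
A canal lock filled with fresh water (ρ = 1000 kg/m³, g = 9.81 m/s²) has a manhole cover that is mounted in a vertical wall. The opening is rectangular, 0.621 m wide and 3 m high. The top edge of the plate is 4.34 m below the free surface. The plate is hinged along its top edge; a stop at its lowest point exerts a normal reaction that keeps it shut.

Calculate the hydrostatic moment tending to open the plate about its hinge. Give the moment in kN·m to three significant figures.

M ≈ 174 kN·m

γ = ρg = 1000 × 9.81 = 9810 N/m³ = 9.81 kN/m³.
The centroid lies 3/2 = 1.5 m below the top edge, so the centroid depth is h_c = 4.34 + 1.5 = 5.84 m.
A = 0.621 × 3 = 1.863 m².
Resultant F = γ·h_c·A = 9.81 × 5.84 × 1.863 = 106.732 kN.
I_c = b·h³/12 = 0.621 × 3³/12 = 1.39725 m⁴.
Centre of pressure: y_p = y_c + I_c/(y_c·A) = 5.84 + 1.39725/(5.84 × 1.863) = 5.84 + 0.128425 = 5.96842 m along the plane.
The resultant acts 1.5 + 0.128425 = 1.62843 m (along the plate) below the hinge at the top edge, so the moment about the hinge is M = F × 1.62843 = 106.732 × 1.62843 = 173.806 kN·m.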